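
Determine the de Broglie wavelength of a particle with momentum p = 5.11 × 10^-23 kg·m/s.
1.30 × 10^-11 m

Using the de Broglie relation λ = h/p:

λ = h/p
λ = (6.626 × 10^-34 J·s) / (5.11 × 10^-23 kg·m/s)
λ = 1.30 × 10^-11 m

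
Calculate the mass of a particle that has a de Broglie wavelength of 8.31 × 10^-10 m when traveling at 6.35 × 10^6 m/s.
1.26 × 10^-31 kg

From the de Broglie relation λ = h/(mv), we solve for m:

m = h/(λv)
m = (6.626 × 10^-34 J·s) / (8.31 × 10^-10 m × 6.35 × 10^6 m/s)
m = 1.26 × 10^-31 kg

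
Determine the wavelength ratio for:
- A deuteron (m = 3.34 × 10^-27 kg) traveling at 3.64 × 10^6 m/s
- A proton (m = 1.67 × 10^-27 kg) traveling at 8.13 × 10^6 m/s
λ₁/λ₂ = 1.12

Using λ = h/(mv):

λ₁ = h/(m₁v₁) = 5.45 × 10^-14 m
λ₂ = h/(m₂v₂) = 4.88 × 10^-14 m

Ratio λ₁/λ₂ = (m₂v₂)/(m₁v₁)
         = (1.67 × 10^-27 kg × 8.13 × 10^6 m/s) / (3.34 × 10^-27 kg × 3.64 × 10^6 m/s)
         = 1.12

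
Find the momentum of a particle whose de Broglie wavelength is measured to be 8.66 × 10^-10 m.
7.65 × 10^-25 kg·m/s

From the de Broglie relation λ = h/p, we solve for p:

p = h/λ
p = (6.626 × 10^-34 J·s) / (8.66 × 10^-10 m)
p = 7.65 × 10^-25 kg·m/s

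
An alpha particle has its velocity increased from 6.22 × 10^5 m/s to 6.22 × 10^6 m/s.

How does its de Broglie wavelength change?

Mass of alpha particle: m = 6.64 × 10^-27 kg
The wavelength decreases by a factor of 10.

Using λ = h/(mv):

Initial wavelength: λ₁ = h/(mv₁) = 1.60 × 10^-13 m
Final wavelength: λ₂ = h/(mv₂) = 1.60 × 10^-14 m

Since λ ∝ 1/v, when velocity increases by a factor of 10, the wavelength decreases by a factor of 10.

λ₂/λ₁ = v₁/v₂ = 1/10

The wavelength decreases by a factor of 10.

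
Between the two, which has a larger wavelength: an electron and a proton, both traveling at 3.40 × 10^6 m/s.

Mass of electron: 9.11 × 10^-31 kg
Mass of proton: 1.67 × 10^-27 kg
The electron has the longer wavelength.

Using λ = h/(mv), since both particles have the same velocity, the wavelength depends only on mass.

For electron: λ₁ = h/(m₁v) = 2.14 × 10^-10 m
For proton: λ₂ = h/(m₂v) = 1.17 × 10^-13 m

Since λ ∝ 1/m at constant velocity, the lighter particle has the longer wavelength.

The electron has the longer de Broglie wavelength.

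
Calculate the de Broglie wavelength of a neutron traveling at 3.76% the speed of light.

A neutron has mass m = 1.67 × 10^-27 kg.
3.52 × 10^-14 m

Using the de Broglie relation λ = h/(mv):

v = 3.76% × c = 1.127 × 10^7 m/s

λ = h/(mv)
λ = (6.626 × 10^-34 J·s) / (1.67 × 10^-27 kg × 1.127 × 10^7 m/s)
λ = 3.52 × 10^-14 m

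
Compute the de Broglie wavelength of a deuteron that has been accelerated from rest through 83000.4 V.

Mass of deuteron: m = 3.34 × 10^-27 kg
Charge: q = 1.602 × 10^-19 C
7.03 × 10^-14 m

When a particle is accelerated through voltage V, it gains kinetic energy KE = qV.

The de Broglie wavelength is then λ = h/√(2mqV):

λ = h/√(2mqV)
λ = (6.626 × 10^-34 J·s) / √(2 × 3.34 × 10^-27 kg × 1.602 × 10^-19 C × 83000.4 V)
λ = 7.03 × 10^-14 m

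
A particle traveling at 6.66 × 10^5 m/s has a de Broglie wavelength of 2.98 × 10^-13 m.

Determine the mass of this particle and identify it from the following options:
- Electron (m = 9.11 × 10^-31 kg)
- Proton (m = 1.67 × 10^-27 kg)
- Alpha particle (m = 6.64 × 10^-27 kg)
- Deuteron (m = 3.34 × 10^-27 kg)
The particle is a deuteron.

From λ = h/(mv), solve for mass:

m = h/(λv)
m = (6.626 × 10^-34 J·s) / (2.98 × 10^-13 m × 6.66 × 10^5 m/s)
m = 3.34 × 10^-27 kg

Comparing with the listed masses, this is closest to a deuteron.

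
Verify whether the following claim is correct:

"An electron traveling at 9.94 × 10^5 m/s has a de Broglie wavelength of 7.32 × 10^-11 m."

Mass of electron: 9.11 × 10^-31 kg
False

The claim is incorrect.

Using λ = h/(mv):
λ = (6.626 × 10^-34 J·s) / (9.11 × 10^-31 kg × 9.94 × 10^5 m/s)
λ = 7.32 × 10^-10 m

The actual wavelength differs from the claimed 7.32 × 10^-11 m.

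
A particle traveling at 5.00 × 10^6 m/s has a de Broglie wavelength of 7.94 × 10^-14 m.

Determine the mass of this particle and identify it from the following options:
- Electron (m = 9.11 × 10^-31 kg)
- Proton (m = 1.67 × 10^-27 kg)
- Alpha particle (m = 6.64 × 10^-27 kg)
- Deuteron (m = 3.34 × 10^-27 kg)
The particle is a proton.

From λ = h/(mv), solve for mass:

m = h/(λv)
m = (6.626 × 10^-34 J·s) / (7.94 × 10^-14 m × 5.00 × 10^6 m/s)
m = 1.67 × 10^-27 kg

Comparing with the listed masses, this is closest to a proton.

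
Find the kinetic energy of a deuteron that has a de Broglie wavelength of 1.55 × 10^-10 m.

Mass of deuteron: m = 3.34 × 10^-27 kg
2.74 × 10^-21 J (or 0.0171 eV)

From λ = h/√(2mKE), we solve for KE:

λ² = h²/(2mKE)
KE = h²/(2mλ²)
KE = (6.626 × 10^-34 J·s)² / (2 × 3.34 × 10^-27 kg × (1.55 × 10^-10 m)²)
KE = 2.74 × 10^-21 J
KE = 0.0171 eV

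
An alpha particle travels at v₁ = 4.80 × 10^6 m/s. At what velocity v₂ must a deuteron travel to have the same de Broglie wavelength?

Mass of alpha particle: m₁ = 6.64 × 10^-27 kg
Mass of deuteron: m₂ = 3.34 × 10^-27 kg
v₂ = 9.54 × 10^6 m/s

For equal de Broglie wavelengths: λ₁ = λ₂

h/(m₁v₁) = h/(m₂v₂)
m₁v₁ = m₂v₂
v₂ = v₁ · (m₁/m₂)

v₂ = 4.80 × 10^6 m/s × (6.64 × 10^-27 kg / 3.34 × 10^-27 kg)
v₂ = 9.54 × 10^6 m/s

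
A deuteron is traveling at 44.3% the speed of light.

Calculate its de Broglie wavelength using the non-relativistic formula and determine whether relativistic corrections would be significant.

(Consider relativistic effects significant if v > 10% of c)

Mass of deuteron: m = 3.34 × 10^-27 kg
Yes, relativistic corrections are needed.

Using the non-relativistic de Broglie formula λ = h/(mv):

v = 44.3% × c = 1.328 × 10^8 m/s

λ = h/(mv)
λ = (6.626 × 10^-34 J·s) / (3.34 × 10^-27 kg × 1.328 × 10^8 m/s)
λ = 1.49 × 10^-15 m

Since v = 44.3% of c > 10% of c, relativistic corrections ARE significant and the actual wavelength would differ from this non-relativistic estimate.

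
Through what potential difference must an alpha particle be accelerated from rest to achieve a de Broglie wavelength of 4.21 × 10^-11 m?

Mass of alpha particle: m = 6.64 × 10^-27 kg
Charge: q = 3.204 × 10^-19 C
5.82 × 10^-2 V

From λ = h/√(2mqV), we solve for V:

λ² = h²/(2mqV)
V = h²/(2mqλ²)
V = (6.626 × 10^-34 J·s)² / (2 × 6.64 × 10^-27 kg × 3.204 × 10^-19 C × (4.21 × 10^-11 m)²)
V = 5.82 × 10^-2 V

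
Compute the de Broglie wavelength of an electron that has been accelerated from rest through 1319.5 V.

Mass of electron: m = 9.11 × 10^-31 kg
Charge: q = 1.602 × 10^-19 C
3.38 × 10^-11 m

When a particle is accelerated through voltage V, it gains kinetic energy KE = qV.

The de Broglie wavelength is then λ = h/√(2mqV):

λ = h/√(2mqV)
λ = (6.626 × 10^-34 J·s) / √(2 × 9.11 × 10^-31 kg × 1.602 × 10^-19 C × 1319.5 V)
λ = 3.38 × 10^-11 m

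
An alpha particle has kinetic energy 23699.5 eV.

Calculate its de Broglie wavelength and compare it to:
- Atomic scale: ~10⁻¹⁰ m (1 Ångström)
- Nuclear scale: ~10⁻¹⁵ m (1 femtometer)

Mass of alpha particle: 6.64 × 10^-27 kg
λ = 9.33 × 10^-14 m, which is between nuclear and atomic scales.

Using λ = h/√(2mKE):

KE = 23699.5 eV = 3.797 × 10^-15 J

λ = h/√(2mKE)
λ = (6.626 × 10^-34 J·s) / √(2 × 6.64 × 10^-27 kg × 3.797 × 10^-15 J)
λ = 9.33 × 10^-14 m

Comparison:
- Atomic scale (10⁻¹⁰ m): λ is 0.00093× this size
- Nuclear scale (10⁻¹⁵ m): λ is 93× this size

The wavelength is between nuclear and atomic scales.

This wavelength is appropriate for probing atomic structure but too large for nuclear physics experiments.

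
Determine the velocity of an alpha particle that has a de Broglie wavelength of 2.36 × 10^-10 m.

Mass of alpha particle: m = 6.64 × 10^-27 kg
4.23 × 10^2 m/s

From the de Broglie relation λ = h/(mv), we solve for v:

v = h/(mλ)
v = (6.626 × 10^-34 J·s) / (6.64 × 10^-27 kg × 2.36 × 10^-10 m)
v = 4.23 × 10^2 m/s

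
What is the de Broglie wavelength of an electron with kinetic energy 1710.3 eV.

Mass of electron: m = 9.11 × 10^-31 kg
2.97 × 10^-11 m

Using λ = h/√(2mKE):

First convert KE to Joules: KE = 1710.3 eV = 2.740 × 10^-16 J

λ = h/√(2mKE)
λ = (6.626 × 10^-34 J·s) / √(2 × 9.11 × 10^-31 kg × 2.740 × 10^-16 J)
λ = 2.97 × 10^-11 m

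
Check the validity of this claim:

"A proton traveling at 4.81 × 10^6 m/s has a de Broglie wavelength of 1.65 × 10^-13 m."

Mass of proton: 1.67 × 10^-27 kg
False

The claim is incorrect.

Using λ = h/(mv):
λ = (6.626 × 10^-34 J·s) / (1.67 × 10^-27 kg × 4.81 × 10^6 m/s)
λ = 8.25 × 10^-14 m

The actual wavelength differs from the claimed 1.65 × 10^-13 m.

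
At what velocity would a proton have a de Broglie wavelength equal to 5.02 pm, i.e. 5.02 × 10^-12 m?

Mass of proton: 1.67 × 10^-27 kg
7.90 × 10^4 m/s

From λ = h/(mv), solve for v:

v = h/(mλ)
v = (6.626 × 10^-34 J·s) / (1.67 × 10^-27 kg × 5.02 × 10^-12 m)
v = 7.90 × 10^4 m/s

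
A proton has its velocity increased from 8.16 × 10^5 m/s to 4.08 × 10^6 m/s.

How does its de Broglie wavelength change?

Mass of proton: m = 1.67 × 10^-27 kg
The wavelength decreases by a factor of 5.

Using λ = h/(mv):

Initial wavelength: λ₁ = h/(mv₁) = 4.86 × 10^-13 m
Final wavelength: λ₂ = h/(mv₂) = 9.72 × 10^-14 m

Since λ ∝ 1/v, when velocity increases by a factor of 5, the wavelength decreases by a factor of 5.

λ₂/λ₁ = v₁/v₂ = 1/5

The wavelength decreases by a factor of 5.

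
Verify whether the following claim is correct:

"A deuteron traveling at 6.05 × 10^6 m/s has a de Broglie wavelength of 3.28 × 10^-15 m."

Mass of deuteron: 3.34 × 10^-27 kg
False

The claim is incorrect.

Using λ = h/(mv):
λ = (6.626 × 10^-34 J·s) / (3.34 × 10^-27 kg × 6.05 × 10^6 m/s)
λ = 3.28 × 10^-14 m

The actual wavelength differs from the claimed 3.28 × 10^-15 m.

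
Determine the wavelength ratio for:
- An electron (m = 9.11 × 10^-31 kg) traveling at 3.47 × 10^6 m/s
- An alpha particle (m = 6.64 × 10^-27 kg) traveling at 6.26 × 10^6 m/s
λ₁/λ₂ = 1.31 × 10^4

Using λ = h/(mv):

λ₁ = h/(m₁v₁) = 2.10 × 10^-10 m
λ₂ = h/(m₂v₂) = 1.59 × 10^-14 m

Ratio λ₁/λ₂ = (m₂v₂)/(m₁v₁)
         = (6.64 × 10^-27 kg × 6.26 × 10^6 m/s) / (9.11 × 10^-31 kg × 3.47 × 10^6 m/s)
         = 1.31 × 10^4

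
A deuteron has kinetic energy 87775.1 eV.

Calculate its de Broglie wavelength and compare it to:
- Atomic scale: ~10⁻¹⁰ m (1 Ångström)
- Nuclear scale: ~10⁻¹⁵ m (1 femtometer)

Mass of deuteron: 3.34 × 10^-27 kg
λ = 6.84 × 10^-14 m, which is between nuclear and atomic scales.

Using λ = h/√(2mKE):

KE = 87775.1 eV = 1.406 × 10^-14 J

λ = h/√(2mKE)
λ = (6.626 × 10^-34 J·s) / √(2 × 3.34 × 10^-27 kg × 1.406 × 10^-14 J)
λ = 6.84 × 10^-14 m

Comparison:
- Atomic scale (10⁻¹⁰ m): λ is 0.00068× this size
- Nuclear scale (10⁻¹⁵ m): λ is 68× this size

The wavelength is between nuclear and atomic scales.

This wavelength is appropriate for probing atomic structure but too large for nuclear physics experiments.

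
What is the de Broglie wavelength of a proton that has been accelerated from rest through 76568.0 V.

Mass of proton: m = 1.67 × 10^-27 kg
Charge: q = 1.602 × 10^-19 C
1.04 × 10^-13 m

When a particle is accelerated through voltage V, it gains kinetic energy KE = qV.

The de Broglie wavelength is then λ = h/√(2mqV):

λ = h/√(2mqV)
λ = (6.626 × 10^-34 J·s) / √(2 × 1.67 × 10^-27 kg × 1.602 × 10^-19 C × 76568.0 V)
λ = 1.04 × 10^-13 m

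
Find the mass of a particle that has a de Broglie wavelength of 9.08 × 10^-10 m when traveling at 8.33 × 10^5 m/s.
8.76 × 10^-31 kg

From the de Broglie relation λ = h/(mv), we solve for m:

m = h/(λv)
m = (6.626 × 10^-34 J·s) / (9.08 × 10^-10 m × 8.33 × 10^5 m/s)
m = 8.76 × 10^-31 kg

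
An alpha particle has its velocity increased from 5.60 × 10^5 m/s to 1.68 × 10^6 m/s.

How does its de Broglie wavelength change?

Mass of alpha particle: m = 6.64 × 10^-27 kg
The wavelength decreases by a factor of 3.

Using λ = h/(mv):

Initial wavelength: λ₁ = h/(mv₁) = 1.78 × 10^-13 m
Final wavelength: λ₂ = h/(mv₂) = 5.94 × 10^-14 m

Since λ ∝ 1/v, when velocity increases by a factor of 3, the wavelength decreases by a factor of 3.

λ₂/λ₁ = v₁/v₂ = 1/3

The wavelength decreases by a factor of 3.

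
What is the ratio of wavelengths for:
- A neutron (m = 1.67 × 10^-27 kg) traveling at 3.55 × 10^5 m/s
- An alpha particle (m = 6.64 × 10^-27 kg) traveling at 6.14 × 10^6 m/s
λ₁/λ₂ = 68.8

Using λ = h/(mv):

λ₁ = h/(m₁v₁) = 1.12 × 10^-12 m
λ₂ = h/(m₂v₂) = 1.63 × 10^-14 m

Ratio λ₁/λ₂ = (m₂v₂)/(m₁v₁)
         = (6.64 × 10^-27 kg × 6.14 × 10^6 m/s) / (1.67 × 10^-27 kg × 3.55 × 10^5 m/s)
         = 68.8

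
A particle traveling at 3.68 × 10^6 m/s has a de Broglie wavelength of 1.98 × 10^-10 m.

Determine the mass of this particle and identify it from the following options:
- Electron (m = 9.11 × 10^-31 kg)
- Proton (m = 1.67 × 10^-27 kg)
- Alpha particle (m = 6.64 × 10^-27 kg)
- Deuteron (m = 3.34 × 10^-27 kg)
The particle is an electron.

From λ = h/(mv), solve for mass:

m = h/(λv)
m = (6.626 × 10^-34 J·s) / (1.98 × 10^-10 m × 3.68 × 10^6 m/s)
m = 9.09 × 10^-31 kg

Comparing with the listed masses, this is closest to an electron.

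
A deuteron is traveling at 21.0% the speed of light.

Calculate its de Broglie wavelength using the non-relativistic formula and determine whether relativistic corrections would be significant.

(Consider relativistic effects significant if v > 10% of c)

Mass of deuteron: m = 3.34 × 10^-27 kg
Yes, relativistic corrections are needed.

Using the non-relativistic de Broglie formula λ = h/(mv):

v = 21.0% × c = 6.296 × 10^7 m/s

λ = h/(mv)
λ = (6.626 × 10^-34 J·s) / (3.34 × 10^-27 kg × 6.296 × 10^7 m/s)
λ = 3.15 × 10^-15 m

Since v = 21.0% of c > 10% of c, relativistic corrections ARE significant and the actual wavelength would differ from this non-relativistic estimate.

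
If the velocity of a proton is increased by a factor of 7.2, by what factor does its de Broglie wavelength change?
The wavelength decreases by a factor of 7.2.

From λ = h/(mv), the wavelength is inversely proportional to velocity:

λ ∝ 1/v

If v → 7.2v, then λ → λ/7.2

When velocity is increased by a factor of 7.2, the wavelength decreases by a factor of 7.2.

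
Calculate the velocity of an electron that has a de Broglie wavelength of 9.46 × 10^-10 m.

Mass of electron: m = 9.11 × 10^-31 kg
7.69 × 10^5 m/s

From the de Broglie relation λ = h/(mv), we solve for v:

v = h/(mλ)
v = (6.626 × 10^-34 J·s) / (9.11 × 10^-31 kg × 9.46 × 10^-10 m)
v = 7.69 × 10^5 m/s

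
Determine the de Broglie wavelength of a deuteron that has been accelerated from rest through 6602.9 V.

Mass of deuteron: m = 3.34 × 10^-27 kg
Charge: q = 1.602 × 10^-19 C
2.49 × 10^-13 m

When a particle is accelerated through voltage V, it gains kinetic energy KE = qV.

The de Broglie wavelength is then λ = h/√(2mqV):

λ = h/√(2mqV)
λ = (6.626 × 10^-34 J·s) / √(2 × 3.34 × 10^-27 kg × 1.602 × 10^-19 C × 6602.9 V)
λ = 2.49 × 10^-13 m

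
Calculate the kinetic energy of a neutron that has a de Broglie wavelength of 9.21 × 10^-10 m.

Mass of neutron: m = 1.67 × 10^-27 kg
1.55 × 10^-22 J (or 9.67 × 10^-4 eV)

From λ = h/√(2mKE), we solve for KE:

λ² = h²/(2mKE)
KE = h²/(2mλ²)
KE = (6.626 × 10^-34 J·s)² / (2 × 1.67 × 10^-27 kg × (9.21 × 10^-10 m)²)
KE = 1.55 × 10^-22 J
KE = 9.67 × 10^-4 eV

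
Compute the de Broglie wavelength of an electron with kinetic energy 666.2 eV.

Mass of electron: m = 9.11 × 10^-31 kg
4.75 × 10^-11 m

Using λ = h/√(2mKE):

First convert KE to Joules: KE = 666.2 eV = 1.067 × 10^-16 J

λ = h/√(2mKE)
λ = (6.626 × 10^-34 J·s) / √(2 × 9.11 × 10^-31 kg × 1.067 × 10^-16 J)
λ = 4.75 × 10^-11 m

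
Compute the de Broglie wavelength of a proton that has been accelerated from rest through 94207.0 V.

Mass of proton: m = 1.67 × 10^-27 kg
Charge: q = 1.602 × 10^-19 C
9.33 × 10^-14 m

When a particle is accelerated through voltage V, it gains kinetic energy KE = qV.

The de Broglie wavelength is then λ = h/√(2mqV):

λ = h/√(2mqV)
λ = (6.626 × 10^-34 J·s) / √(2 × 1.67 × 10^-27 kg × 1.602 × 10^-19 C × 94207.0 V)
λ = 9.33 × 10^-14 m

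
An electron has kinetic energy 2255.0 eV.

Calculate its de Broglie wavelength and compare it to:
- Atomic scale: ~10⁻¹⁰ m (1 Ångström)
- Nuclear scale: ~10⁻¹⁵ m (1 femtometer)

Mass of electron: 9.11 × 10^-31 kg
λ = 2.58 × 10^-11 m, which is between nuclear and atomic scales.

Using λ = h/√(2mKE):

KE = 2255.0 eV = 3.613 × 10^-16 J

λ = h/√(2mKE)
λ = (6.626 × 10^-34 J·s) / √(2 × 9.11 × 10^-31 kg × 3.613 × 10^-16 J)
λ = 2.58 × 10^-11 m

Comparison:
- Atomic scale (10⁻¹⁰ m): λ is 0.26× this size
- Nuclear scale (10⁻¹⁵ m): λ is 2.6e+04× this size

The wavelength is between nuclear and atomic scales.

This wavelength is appropriate for probing atomic structure but too large for nuclear physics experiments.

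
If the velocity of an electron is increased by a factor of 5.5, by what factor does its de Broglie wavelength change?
The wavelength decreases by a factor of 5.5.

From λ = h/(mv), the wavelength is inversely proportional to velocity:

λ ∝ 1/v

If v → 5.5v, then λ → λ/5.5

When velocity is increased by a factor of 5.5, the wavelength decreases by a factor of 5.5.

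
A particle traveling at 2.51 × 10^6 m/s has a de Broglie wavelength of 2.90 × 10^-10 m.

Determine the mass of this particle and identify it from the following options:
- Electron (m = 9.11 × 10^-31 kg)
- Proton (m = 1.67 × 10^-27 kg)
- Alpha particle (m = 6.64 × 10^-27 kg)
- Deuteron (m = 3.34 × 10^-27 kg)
The particle is an electron.

From λ = h/(mv), solve for mass:

m = h/(λv)
m = (6.626 × 10^-34 J·s) / (2.90 × 10^-10 m × 2.51 × 10^6 m/s)
m = 9.10 × 10^-31 kg

Comparing with the listed masses, this is closest to an electron.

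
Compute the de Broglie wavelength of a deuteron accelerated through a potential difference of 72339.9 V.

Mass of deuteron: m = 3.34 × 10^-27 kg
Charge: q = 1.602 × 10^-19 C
7.53 × 10^-14 m

When a particle is accelerated through voltage V, it gains kinetic energy KE = qV.

The de Broglie wavelength is then λ = h/√(2mqV):

λ = h/√(2mqV)
λ = (6.626 × 10^-34 J·s) / √(2 × 3.34 × 10^-27 kg × 1.602 × 10^-19 C × 72339.9 V)
λ = 7.53 × 10^-14 m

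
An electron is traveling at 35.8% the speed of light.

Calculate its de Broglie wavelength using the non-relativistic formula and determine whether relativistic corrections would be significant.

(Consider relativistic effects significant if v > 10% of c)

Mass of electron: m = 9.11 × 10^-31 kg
Yes, relativistic corrections are needed.

Using the non-relativistic de Broglie formula λ = h/(mv):

v = 35.8% × c = 1.073 × 10^8 m/s

λ = h/(mv)
λ = (6.626 × 10^-34 J·s) / (9.11 × 10^-31 kg × 1.073 × 10^8 m/s)
λ = 6.78 × 10^-12 m

Since v = 35.8% of c > 10% of c, relativistic corrections ARE significant and the actual wavelength would differ from this non-relativistic estimate.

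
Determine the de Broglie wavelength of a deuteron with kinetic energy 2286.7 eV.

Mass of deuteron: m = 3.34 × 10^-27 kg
4.24 × 10^-13 m

Using λ = h/√(2mKE):

First convert KE to Joules: KE = 2286.7 eV = 3.664 × 10^-16 J

λ = h/√(2mKE)
λ = (6.626 × 10^-34 J·s) / √(2 × 3.34 × 10^-27 kg × 3.664 × 10^-16 J)
λ = 4.24 × 10^-13 m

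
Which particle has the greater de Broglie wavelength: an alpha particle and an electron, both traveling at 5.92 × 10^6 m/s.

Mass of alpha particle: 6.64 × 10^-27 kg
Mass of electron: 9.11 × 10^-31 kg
The electron has the longer wavelength.

Using λ = h/(mv), since both particles have the same velocity, the wavelength depends only on mass.

For alpha particle: λ₁ = h/(m₁v) = 1.69 × 10^-14 m
For electron: λ₂ = h/(m₂v) = 1.23 × 10^-10 m

Since λ ∝ 1/m at constant velocity, the lighter particle has the longer wavelength.

The electron has the longer de Broglie wavelength.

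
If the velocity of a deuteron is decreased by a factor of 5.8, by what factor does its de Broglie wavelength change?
The wavelength increases by a factor of 5.8.

From λ = h/(mv), the wavelength is inversely proportional to velocity:

λ ∝ 1/v

If v → v/5.8, then λ → 5.8λ

When velocity is decreased by a factor of 5.8, the wavelength increases by a factor of 5.8.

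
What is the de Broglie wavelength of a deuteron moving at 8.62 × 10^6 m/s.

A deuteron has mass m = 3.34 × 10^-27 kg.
2.30 × 10^-14 m

Using the de Broglie relation λ = h/(mv):

λ = h/(mv)
λ = (6.626 × 10^-34 J·s) / (3.34 × 10^-27 kg × 8.62 × 10^6 m/s)
λ = 2.30 × 10^-14 m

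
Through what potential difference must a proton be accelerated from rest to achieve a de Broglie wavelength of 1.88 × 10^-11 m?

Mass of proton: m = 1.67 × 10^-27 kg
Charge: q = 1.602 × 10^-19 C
2.32 V

From λ = h/√(2mqV), we solve for V:

λ² = h²/(2mqV)
V = h²/(2mqλ²)
V = (6.626 × 10^-34 J·s)² / (2 × 1.67 × 10^-27 kg × 1.602 × 10^-19 C × (1.88 × 10^-11 m)²)
V = 2.32 V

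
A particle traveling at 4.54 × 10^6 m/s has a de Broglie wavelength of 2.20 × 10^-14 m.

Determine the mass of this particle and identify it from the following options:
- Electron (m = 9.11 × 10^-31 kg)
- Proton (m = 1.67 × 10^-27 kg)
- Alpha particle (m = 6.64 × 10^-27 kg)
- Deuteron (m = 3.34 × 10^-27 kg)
The particle is an alpha particle.

From λ = h/(mv), solve for mass:

m = h/(λv)
m = (6.626 × 10^-34 J·s) / (2.20 × 10^-14 m × 4.54 × 10^6 m/s)
m = 6.63 × 10^-27 kg

Comparing with the listed masses, this is closest to an alpha particle.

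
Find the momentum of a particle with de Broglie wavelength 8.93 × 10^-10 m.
7.42 × 10^-25 kg·m/s

From the de Broglie relation λ = h/p, we solve for p:

p = h/λ
p = (6.626 × 10^-34 J·s) / (8.93 × 10^-10 m)
p = 7.42 × 10^-25 kg·m/s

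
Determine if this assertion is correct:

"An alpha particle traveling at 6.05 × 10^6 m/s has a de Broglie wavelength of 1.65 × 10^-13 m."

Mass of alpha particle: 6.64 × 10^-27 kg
False

The claim is incorrect.

Using λ = h/(mv):
λ = (6.626 × 10^-34 J·s) / (6.64 × 10^-27 kg × 6.05 × 10^6 m/s)
λ = 1.65 × 10^-14 m

The actual wavelength differs from the claimed 1.65 × 10^-13 m.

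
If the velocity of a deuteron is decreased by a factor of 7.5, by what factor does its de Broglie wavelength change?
The wavelength increases by a factor of 7.5.

From λ = h/(mv), the wavelength is inversely proportional to velocity:

λ ∝ 1/v

If v → v/7.5, then λ → 7.5λ

When velocity is decreased by a factor of 7.5, the wavelength increases by a factor of 7.5.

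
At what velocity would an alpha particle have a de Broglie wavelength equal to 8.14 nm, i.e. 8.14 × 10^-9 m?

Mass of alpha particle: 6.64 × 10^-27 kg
1.23 × 10^1 m/s

From λ = h/(mv), solve for v:

v = h/(mλ)
v = (6.626 × 10^-34 J·s) / (6.64 × 10^-27 kg × 8.14 × 10^-9 m)
v = 1.23 × 10^1 m/s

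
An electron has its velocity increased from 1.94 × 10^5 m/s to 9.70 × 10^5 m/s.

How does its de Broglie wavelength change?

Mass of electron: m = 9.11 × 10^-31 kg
The wavelength decreases by a factor of 5.

Using λ = h/(mv):

Initial wavelength: λ₁ = h/(mv₁) = 3.75 × 10^-9 m
Final wavelength: λ₂ = h/(mv₂) = 7.50 × 10^-10 m

Since λ ∝ 1/v, when velocity increases by a factor of 5, the wavelength decreases by a factor of 5.

λ₂/λ₁ = v₁/v₂ = 1/5

The wavelength decreases by a factor of 5.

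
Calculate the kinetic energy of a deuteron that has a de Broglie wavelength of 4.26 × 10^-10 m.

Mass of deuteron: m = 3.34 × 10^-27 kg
3.62 × 10^-22 J (or 2.26 × 10^-3 eV)

From λ = h/√(2mKE), we solve for KE:

λ² = h²/(2mKE)
KE = h²/(2mλ²)
KE = (6.626 × 10^-34 J·s)² / (2 × 3.34 × 10^-27 kg × (4.26 × 10^-10 m)²)
KE = 3.62 × 10^-22 J
KE = 2.26 × 10^-3 eV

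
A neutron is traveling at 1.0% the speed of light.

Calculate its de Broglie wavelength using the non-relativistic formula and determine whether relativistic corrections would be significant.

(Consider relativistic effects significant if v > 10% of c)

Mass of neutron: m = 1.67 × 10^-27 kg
No, relativistic corrections are not needed.

Using the non-relativistic de Broglie formula λ = h/(mv):

v = 1.0% × c = 2.998 × 10^6 m/s

λ = h/(mv)
λ = (6.626 × 10^-34 J·s) / (1.67 × 10^-27 kg × 2.998 × 10^6 m/s)
λ = 1.32 × 10^-13 m

Since v = 1.0% of c < 10% of c, relativistic corrections are NOT significant and this non-relativistic result is a good approximation.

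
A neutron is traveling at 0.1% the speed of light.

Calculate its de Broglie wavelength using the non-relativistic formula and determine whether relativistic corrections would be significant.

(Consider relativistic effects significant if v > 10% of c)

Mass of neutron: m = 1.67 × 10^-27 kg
No, relativistic corrections are not needed.

Using the non-relativistic de Broglie formula λ = h/(mv):

v = 0.1% × c = 2.998 × 10^5 m/s

λ = h/(mv)
λ = (6.626 × 10^-34 J·s) / (1.67 × 10^-27 kg × 2.998 × 10^5 m/s)
λ = 1.32 × 10^-12 m

Since v = 0.1% of c < 10% of c, relativistic corrections are NOT significant and this non-relativistic result is a good approximation.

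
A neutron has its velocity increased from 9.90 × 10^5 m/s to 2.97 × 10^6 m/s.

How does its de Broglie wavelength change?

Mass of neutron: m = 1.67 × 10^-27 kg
The wavelength decreases by a factor of 3.

Using λ = h/(mv):

Initial wavelength: λ₁ = h/(mv₁) = 4.01 × 10^-13 m
Final wavelength: λ₂ = h/(mv₂) = 1.34 × 10^-13 m

Since λ ∝ 1/v, when velocity increases by a factor of 3, the wavelength decreases by a factor of 3.

λ₂/λ₁ = v₁/v₂ = 1/3

The wavelength decreases by a factor of 3.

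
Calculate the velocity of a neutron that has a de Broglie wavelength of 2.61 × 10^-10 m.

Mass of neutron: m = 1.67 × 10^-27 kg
1.52 × 10^3 m/s

From the de Broglie relation λ = h/(mv), we solve for v:

v = h/(mλ)
v = (6.626 × 10^-34 J·s) / (1.67 × 10^-27 kg × 2.61 × 10^-10 m)
v = 1.52 × 10^3 m/s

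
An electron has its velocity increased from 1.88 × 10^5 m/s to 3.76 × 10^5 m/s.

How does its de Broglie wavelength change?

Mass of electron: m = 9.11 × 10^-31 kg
The wavelength decreases by a factor of 2.

Using λ = h/(mv):

Initial wavelength: λ₁ = h/(mv₁) = 3.87 × 10^-9 m
Final wavelength: λ₂ = h/(mv₂) = 1.93 × 10^-9 m

Since λ ∝ 1/v, when velocity increases by a factor of 2, the wavelength decreases by a factor of 2.

λ₂/λ₁ = v₁/v₂ = 1/2

The wavelength decreases by a factor of 2.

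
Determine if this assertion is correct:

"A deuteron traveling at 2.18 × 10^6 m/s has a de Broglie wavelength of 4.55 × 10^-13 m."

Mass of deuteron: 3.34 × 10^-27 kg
False

The claim is incorrect.

Using λ = h/(mv):
λ = (6.626 × 10^-34 J·s) / (3.34 × 10^-27 kg × 2.18 × 10^6 m/s)
λ = 9.10 × 10^-14 m

The actual wavelength differs from the claimed 4.55 × 10^-13 m.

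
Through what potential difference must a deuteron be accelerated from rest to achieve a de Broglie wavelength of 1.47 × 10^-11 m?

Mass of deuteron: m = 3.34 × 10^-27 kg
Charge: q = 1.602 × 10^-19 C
1.90 V

From λ = h/√(2mqV), we solve for V:

λ² = h²/(2mqV)
V = h²/(2mqλ²)
V = (6.626 × 10^-34 J·s)² / (2 × 3.34 × 10^-27 kg × 1.602 × 10^-19 C × (1.47 × 10^-11 m)²)
V = 1.90 V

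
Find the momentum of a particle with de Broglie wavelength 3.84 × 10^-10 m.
1.73 × 10^-24 kg·m/s

From the de Broglie relation λ = h/p, we solve for p:

p = h/λ
p = (6.626 × 10^-34 J·s) / (3.84 × 10^-10 m)
p = 1.73 × 10^-24 kg·m/s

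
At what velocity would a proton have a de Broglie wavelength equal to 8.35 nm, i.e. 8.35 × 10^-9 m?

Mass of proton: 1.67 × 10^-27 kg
4.75 × 10^1 m/s

From λ = h/(mv), solve for v:

v = h/(mλ)
v = (6.626 × 10^-34 J·s) / (1.67 × 10^-27 kg × 8.35 × 10^-9 m)
v = 4.75 × 10^1 m/s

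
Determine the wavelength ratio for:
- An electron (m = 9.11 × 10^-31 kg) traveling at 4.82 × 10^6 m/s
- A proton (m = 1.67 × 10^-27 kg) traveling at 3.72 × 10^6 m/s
λ₁/λ₂ = 1.41 × 10^3

Using λ = h/(mv):

λ₁ = h/(m₁v₁) = 1.51 × 10^-10 m
λ₂ = h/(m₂v₂) = 1.07 × 10^-13 m

Ratio λ₁/λ₂ = (m₂v₂)/(m₁v₁)
         = (1.67 × 10^-27 kg × 3.72 × 10^6 m/s) / (9.11 × 10^-31 kg × 4.82 × 10^6 m/s)
         = 1.41 × 10^3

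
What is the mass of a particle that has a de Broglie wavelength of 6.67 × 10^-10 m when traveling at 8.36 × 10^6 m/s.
1.19 × 10^-31 kg

From the de Broglie relation λ = h/(mv), we solve for m:

m = h/(λv)
m = (6.626 × 10^-34 J·s) / (6.67 × 10^-10 m × 8.36 × 10^6 m/s)
m = 1.19 × 10^-31 kg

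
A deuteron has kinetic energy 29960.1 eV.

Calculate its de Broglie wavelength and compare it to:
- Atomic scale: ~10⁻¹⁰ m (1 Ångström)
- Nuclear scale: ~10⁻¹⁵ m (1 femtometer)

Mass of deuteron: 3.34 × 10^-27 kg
λ = 1.17 × 10^-13 m, which is between nuclear and atomic scales.

Using λ = h/√(2mKE):

KE = 29960.1 eV = 4.800 × 10^-15 J

λ = h/√(2mKE)
λ = (6.626 × 10^-34 J·s) / √(2 × 3.34 × 10^-27 kg × 4.800 × 10^-15 J)
λ = 1.17 × 10^-13 m

Comparison:
- Atomic scale (10⁻¹⁰ m): λ is 0.0012× this size
- Nuclear scale (10⁻¹⁵ m): λ is 1.2e+02× this size

The wavelength is between nuclear and atomic scales.

This wavelength is appropriate for probing atomic structure but too large for nuclear physics experiments.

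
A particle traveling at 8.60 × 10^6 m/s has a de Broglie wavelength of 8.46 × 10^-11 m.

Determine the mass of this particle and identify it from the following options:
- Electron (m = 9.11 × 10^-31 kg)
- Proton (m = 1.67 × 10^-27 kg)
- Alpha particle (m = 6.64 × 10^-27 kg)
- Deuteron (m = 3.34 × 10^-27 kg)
The particle is an electron.

From λ = h/(mv), solve for mass:

m = h/(λv)
m = (6.626 × 10^-34 J·s) / (8.46 × 10^-11 m × 8.60 × 10^6 m/s)
m = 9.11 × 10^-31 kg

Comparing with the listed masses, this is closest to an electron.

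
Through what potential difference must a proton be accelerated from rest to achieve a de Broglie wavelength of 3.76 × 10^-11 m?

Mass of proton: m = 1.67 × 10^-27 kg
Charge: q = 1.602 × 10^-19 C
5.80 × 10^-1 V

From λ = h/√(2mqV), we solve for V:

λ² = h²/(2mqV)
V = h²/(2mqλ²)
V = (6.626 × 10^-34 J·s)² / (2 × 1.67 × 10^-27 kg × 1.602 × 10^-19 C × (3.76 × 10^-11 m)²)
V = 5.80 × 10^-1 V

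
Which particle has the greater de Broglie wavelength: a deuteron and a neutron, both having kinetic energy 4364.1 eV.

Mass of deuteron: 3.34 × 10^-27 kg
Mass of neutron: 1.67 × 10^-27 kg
The neutron has the longer wavelength.

Using λ = h/√(2mKE):

For deuteron: λ₁ = h/√(2m₁KE) = 3.07 × 10^-13 m
For neutron: λ₂ = h/√(2m₂KE) = 4.34 × 10^-13 m

Since λ ∝ 1/√m at constant kinetic energy, the lighter particle has the longer wavelength.

The neutron has the longer de Broglie wavelength.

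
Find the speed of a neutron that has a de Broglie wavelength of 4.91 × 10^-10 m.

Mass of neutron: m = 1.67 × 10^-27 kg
8.08 × 10^2 m/s

From the de Broglie relation λ = h/(mv), we solve for v:

v = h/(mλ)
v = (6.626 × 10^-34 J·s) / (1.67 × 10^-27 kg × 4.91 × 10^-10 m)
v = 8.08 × 10^2 m/s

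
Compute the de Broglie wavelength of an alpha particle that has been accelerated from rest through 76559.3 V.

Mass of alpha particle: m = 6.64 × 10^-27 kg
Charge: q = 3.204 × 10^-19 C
3.67 × 10^-14 m

When a particle is accelerated through voltage V, it gains kinetic energy KE = qV.

The de Broglie wavelength is then λ = h/√(2mqV):

λ = h/√(2mqV)
λ = (6.626 × 10^-34 J·s) / √(2 × 6.64 × 10^-27 kg × 3.204 × 10^-19 C × 76559.3 V)
λ = 3.67 × 10^-14 m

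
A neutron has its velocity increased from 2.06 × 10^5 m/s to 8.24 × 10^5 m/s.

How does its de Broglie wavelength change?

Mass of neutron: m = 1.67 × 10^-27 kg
The wavelength decreases by a factor of 4.

Using λ = h/(mv):

Initial wavelength: λ₁ = h/(mv₁) = 1.93 × 10^-12 m
Final wavelength: λ₂ = h/(mv₂) = 4.82 × 10^-13 m

Since λ ∝ 1/v, when velocity increases by a factor of 4, the wavelength decreases by a factor of 4.

λ₂/λ₁ = v₁/v₂ = 1/4

The wavelength decreases by a factor of 4.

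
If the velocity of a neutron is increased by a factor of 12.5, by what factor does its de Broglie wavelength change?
The wavelength decreases by a factor of 12.5.

From λ = h/(mv), the wavelength is inversely proportional to velocity:

λ ∝ 1/v

If v → 12.5v, then λ → λ/12.5

When velocity is increased by a factor of 12.5, the wavelength decreases by a factor of 12.5.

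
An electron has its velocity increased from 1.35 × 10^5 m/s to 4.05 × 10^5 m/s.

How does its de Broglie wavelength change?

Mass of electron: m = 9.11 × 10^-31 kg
The wavelength decreases by a factor of 3.

Using λ = h/(mv):

Initial wavelength: λ₁ = h/(mv₁) = 5.39 × 10^-9 m
Final wavelength: λ₂ = h/(mv₂) = 1.80 × 10^-9 m

Since λ ∝ 1/v, when velocity increases by a factor of 3, the wavelength decreases by a factor of 3.

λ₂/λ₁ = v₁/v₂ = 1/3

The wavelength decreases by a factor of 3.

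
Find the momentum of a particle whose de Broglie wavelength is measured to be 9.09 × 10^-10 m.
7.29 × 10^-25 kg·m/s

From the de Broglie relation λ = h/p, we solve for p:

p = h/λ
p = (6.626 × 10^-34 J·s) / (9.09 × 10^-10 m)
p = 7.29 × 10^-25 kg·m/s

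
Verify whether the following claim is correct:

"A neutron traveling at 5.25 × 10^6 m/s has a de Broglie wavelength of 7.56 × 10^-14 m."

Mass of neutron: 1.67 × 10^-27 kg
True

The claim is correct.

Using λ = h/(mv):
λ = (6.626 × 10^-34 J·s) / (1.67 × 10^-27 kg × 5.25 × 10^6 m/s)
λ = 7.56 × 10^-14 m

This matches the claimed value.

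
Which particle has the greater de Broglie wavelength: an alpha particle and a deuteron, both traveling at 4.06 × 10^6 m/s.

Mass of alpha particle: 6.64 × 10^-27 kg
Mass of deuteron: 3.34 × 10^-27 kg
The deuteron has the longer wavelength.

Using λ = h/(mv), since both particles have the same velocity, the wavelength depends only on mass.

For alpha particle: λ₁ = h/(m₁v) = 2.46 × 10^-14 m
For deuteron: λ₂ = h/(m₂v) = 4.89 × 10^-14 m

Since λ ∝ 1/m at constant velocity, the lighter particle has the longer wavelength.

The deuteron has the longer de Broglie wavelength.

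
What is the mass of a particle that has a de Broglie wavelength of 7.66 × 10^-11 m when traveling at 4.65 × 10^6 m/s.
1.86 × 10^-30 kg

From the de Broglie relation λ = h/(mv), we solve for m:

m = h/(λv)
m = (6.626 × 10^-34 J·s) / (7.66 × 10^-11 m × 4.65 × 10^6 m/s)
m = 1.86 × 10^-30 kg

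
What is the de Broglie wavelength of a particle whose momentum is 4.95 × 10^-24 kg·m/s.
1.34 × 10^-10 m

Using the de Broglie relation λ = h/p:

λ = h/p
λ = (6.626 × 10^-34 J·s) / (4.95 × 10^-24 kg·m/s)
λ = 1.34 × 10^-10 m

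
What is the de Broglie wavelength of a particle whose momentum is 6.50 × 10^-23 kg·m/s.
1.02 × 10^-11 m

Using the de Broglie relation λ = h/p:

λ = h/p
λ = (6.626 × 10^-34 J·s) / (6.50 × 10^-23 kg·m/s)
λ = 1.02 × 10^-11 m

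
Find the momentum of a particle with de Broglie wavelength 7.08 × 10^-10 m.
9.36 × 10^-25 kg·m/s

From the de Broglie relation λ = h/p, we solve for p:

p = h/λ
p = (6.626 × 10^-34 J·s) / (7.08 × 10^-10 m)
p = 9.36 × 10^-25 kg·m/s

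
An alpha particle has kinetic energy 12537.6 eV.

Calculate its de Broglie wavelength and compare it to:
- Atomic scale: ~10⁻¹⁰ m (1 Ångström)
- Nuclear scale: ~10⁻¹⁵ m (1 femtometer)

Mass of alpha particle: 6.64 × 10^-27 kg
λ = 1.28 × 10^-13 m, which is between nuclear and atomic scales.

Using λ = h/√(2mKE):

KE = 12537.6 eV = 2.009 × 10^-15 J

λ = h/√(2mKE)
λ = (6.626 × 10^-34 J·s) / √(2 × 6.64 × 10^-27 kg × 2.009 × 10^-15 J)
λ = 1.28 × 10^-13 m

Comparison:
- Atomic scale (10⁻¹⁰ m): λ is 0.0013× this size
- Nuclear scale (10⁻¹⁵ m): λ is 1.3e+02× this size

The wavelength is between nuclear and atomic scales.

This wavelength is appropriate for probing atomic structure but too large for nuclear physics experiments.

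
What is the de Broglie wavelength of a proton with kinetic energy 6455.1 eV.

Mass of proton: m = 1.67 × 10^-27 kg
3.57 × 10^-13 m

Using λ = h/√(2mKE):

First convert KE to Joules: KE = 6455.1 eV = 1.034 × 10^-15 J

λ = h/√(2mKE)
λ = (6.626 × 10^-34 J·s) / √(2 × 1.67 × 10^-27 kg × 1.034 × 10^-15 J)
λ = 3.57 × 10^-13 m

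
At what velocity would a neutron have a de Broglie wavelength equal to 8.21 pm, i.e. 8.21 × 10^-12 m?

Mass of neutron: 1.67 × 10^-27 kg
4.83 × 10^4 m/s

From λ = h/(mv), solve for v:

v = h/(mλ)
v = (6.626 × 10^-34 J·s) / (1.67 × 10^-27 kg × 8.21 × 10^-12 m)
v = 4.83 × 10^4 m/s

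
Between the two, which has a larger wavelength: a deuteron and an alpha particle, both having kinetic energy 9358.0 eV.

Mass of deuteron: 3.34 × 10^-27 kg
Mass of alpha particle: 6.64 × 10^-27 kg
The deuteron has the longer wavelength.

Using λ = h/√(2mKE):

For deuteron: λ₁ = h/√(2m₁KE) = 2.09 × 10^-13 m
For alpha particle: λ₂ = h/√(2m₂KE) = 1.48 × 10^-13 m

Since λ ∝ 1/√m at constant kinetic energy, the lighter particle has the longer wavelength.

The deuteron has the longer de Broglie wavelength.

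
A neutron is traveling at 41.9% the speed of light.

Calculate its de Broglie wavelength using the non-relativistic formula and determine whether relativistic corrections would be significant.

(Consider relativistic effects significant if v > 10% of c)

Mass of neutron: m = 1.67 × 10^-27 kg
Yes, relativistic corrections are needed.

Using the non-relativistic de Broglie formula λ = h/(mv):

v = 41.9% × c = 1.256 × 10^8 m/s

λ = h/(mv)
λ = (6.626 × 10^-34 J·s) / (1.67 × 10^-27 kg × 1.256 × 10^8 m/s)
λ = 3.16 × 10^-15 m

Since v = 41.9% of c > 10% of c, relativistic corrections ARE significant and the actual wavelength would differ from this non-relativistic estimate.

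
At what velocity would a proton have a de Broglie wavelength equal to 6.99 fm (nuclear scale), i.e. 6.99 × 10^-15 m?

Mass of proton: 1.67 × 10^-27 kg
5.68 × 10^7 m/s

From λ = h/(mv), solve for v:

v = h/(mλ)
v = (6.626 × 10^-34 J·s) / (1.67 × 10^-27 kg × 6.99 × 10^-15 m)
v = 5.68 × 10^7 m/s

Note: This velocity is 18.9% of the speed of light, so relativistic corrections would be needed for a more accurate calculation.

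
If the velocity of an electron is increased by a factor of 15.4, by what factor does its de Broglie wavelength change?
The wavelength decreases by a factor of 15.4.

From λ = h/(mv), the wavelength is inversely proportional to velocity:

λ ∝ 1/v

If v → 15.4v, then λ → λ/15.4

When velocity is increased by a factor of 15.4, the wavelength decreases by a factor of 15.4.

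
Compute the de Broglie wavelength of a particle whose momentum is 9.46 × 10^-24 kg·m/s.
7.00 × 10^-11 m

Using the de Broglie relation λ = h/p:

λ = h/p
λ = (6.626 × 10^-34 J·s) / (9.46 × 10^-24 kg·m/s)
λ = 7.00 × 10^-11 m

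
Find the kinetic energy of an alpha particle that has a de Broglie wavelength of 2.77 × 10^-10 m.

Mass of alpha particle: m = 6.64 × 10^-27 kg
4.31 × 10^-22 J (or 2.69 × 10^-3 eV)

From λ = h/√(2mKE), we solve for KE:

λ² = h²/(2mKE)
KE = h²/(2mλ²)
KE = (6.626 × 10^-34 J·s)² / (2 × 6.64 × 10^-27 kg × (2.77 × 10^-10 m)²)
KE = 4.31 × 10^-22 J
KE = 2.69 × 10^-3 eV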